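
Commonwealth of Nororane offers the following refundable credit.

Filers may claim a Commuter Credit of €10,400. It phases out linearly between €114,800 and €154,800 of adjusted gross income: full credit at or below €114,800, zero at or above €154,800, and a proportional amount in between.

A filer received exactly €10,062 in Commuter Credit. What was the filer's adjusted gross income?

€116,100

€10,062 is 10,062/10,400 of the full €10,400, so 338/10,400 of the €40,000 range has been used: income = €114,800 + €40,000 × 338/10,400 = €116,100.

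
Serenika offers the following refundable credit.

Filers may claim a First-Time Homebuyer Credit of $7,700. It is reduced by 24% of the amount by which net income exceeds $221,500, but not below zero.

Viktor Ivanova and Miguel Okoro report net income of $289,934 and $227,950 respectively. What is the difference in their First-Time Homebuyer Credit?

Viktor ($289,934): First-Time Homebuyer Credit: 24% of the $68,434 excess over $221,500 is $16,424.16 ≥ base, so the credit is $0.
Miguel ($227,950): First-Time Homebuyer Credit: 24% of the $6,450 excess over $221,500 is $1,548; credit = $7,700 − $1,548 = $6,152.
Difference: |$0 − $6,152| = $6,152.

$6,152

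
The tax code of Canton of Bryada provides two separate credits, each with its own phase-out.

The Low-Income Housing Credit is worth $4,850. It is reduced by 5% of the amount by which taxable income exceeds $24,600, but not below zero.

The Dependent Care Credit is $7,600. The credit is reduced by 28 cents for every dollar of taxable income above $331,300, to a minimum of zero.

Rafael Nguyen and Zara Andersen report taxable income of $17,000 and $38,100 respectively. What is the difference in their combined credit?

Rafael ($17,000): Low-Income Housing Credit: $17,000 is at or below the $24,600 threshold, so the full $4,850 applies. Dependent Care Credit: $17,000 is at or below the $331,300 threshold, so the full $7,600 applies. total $4,850 + $7,600 = $12,450
Zara ($38,100): Low-Income Housing Credit: 5% of the $13,500 excess over $24,600 is $675; credit = $4,850 − $675 = $4,175. Dependent Care Credit: $38,100 is at or below the $331,300 threshold, so the full $7,600 applies. total $4,175 + $7,600 = $11,775
Difference: |$12,450 − $11,775| = $675.

$675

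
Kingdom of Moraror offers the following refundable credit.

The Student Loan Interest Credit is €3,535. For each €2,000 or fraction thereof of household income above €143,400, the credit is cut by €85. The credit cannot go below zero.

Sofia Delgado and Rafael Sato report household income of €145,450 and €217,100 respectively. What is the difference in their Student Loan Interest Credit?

Sofia (€145,450): Student Loan Interest Credit: income exceeds €143,400 by €2,050, which is 2 full-or-partial €2,000 increments; reduction = 2 × €85 = €170, leaving €3,365.
Rafael (€217,100): Student Loan Interest Credit: income exceeds €143,400 by €73,700, which is 37 full-or-partial €2,000 increments; reduction = 37 × €85 = €3,145, leaving €390.
Difference: |€3,365 − €390| = €2,975.

€2,975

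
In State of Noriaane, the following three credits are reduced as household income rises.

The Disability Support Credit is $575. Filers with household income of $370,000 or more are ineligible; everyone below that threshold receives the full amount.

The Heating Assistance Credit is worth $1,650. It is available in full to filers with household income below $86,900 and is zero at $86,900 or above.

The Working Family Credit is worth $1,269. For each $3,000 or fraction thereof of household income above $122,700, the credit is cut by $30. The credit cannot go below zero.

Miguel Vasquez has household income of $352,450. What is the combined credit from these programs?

$575

Disability Support Credit: $352,450 is below the $370,000 cutoff, so the full $575 applies.
Heating Assistance Credit: $352,450 meets or exceeds the $86,900 cutoff, so the credit is $0.
Working Family Credit: income exceeds $122,700 by $229,750 → 77 increments × $30 = $2,310 ≥ base, so the credit is $0.
Total: $575 + $0 + $0 = $575.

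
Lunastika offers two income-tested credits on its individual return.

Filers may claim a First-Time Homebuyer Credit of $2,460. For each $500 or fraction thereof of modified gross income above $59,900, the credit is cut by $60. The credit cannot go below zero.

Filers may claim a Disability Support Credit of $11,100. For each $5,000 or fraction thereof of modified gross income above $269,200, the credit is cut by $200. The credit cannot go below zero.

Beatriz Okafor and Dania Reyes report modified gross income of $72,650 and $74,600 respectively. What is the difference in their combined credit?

$240

Beatriz ($72,650): First-Time Homebuyer Credit: income exceeds $59,900 by $12,750, which is 26 full-or-partial $500 increments; reduction = 26 × $60 = $1,560, leaving $900. Disability Support Credit: $72,650 is at or below the $269,200 threshold, so the full $11,100 applies. total $900 + $11,100 = $12,000
Dania ($74,600): First-Time Homebuyer Credit: income exceeds $59,900 by $14,700, which is 30 full-or-partial $500 increments; reduction = 30 × $60 = $1,800, leaving $660. Disability Support Credit: $74,600 is at or below the $269,200 threshold, so the full $11,100 applies. total $660 + $11,100 = $11,760
Difference: |$12,000 − $11,760| = $240.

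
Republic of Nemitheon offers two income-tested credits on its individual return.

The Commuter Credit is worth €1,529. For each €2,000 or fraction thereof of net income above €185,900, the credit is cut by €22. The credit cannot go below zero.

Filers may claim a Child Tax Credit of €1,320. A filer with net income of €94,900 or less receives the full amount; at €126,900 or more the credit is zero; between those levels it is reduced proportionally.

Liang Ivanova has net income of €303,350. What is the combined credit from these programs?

€231

Commuter Credit: income exceeds €185,900 by €117,450, which is 59 full-or-partial €2,000 increments; reduction = 59 × €22 = €1,298, leaving €231.
Child Tax Credit: €303,350 is at or above €126,900, so the credit is €0.
Total: €231 + €0 = €231.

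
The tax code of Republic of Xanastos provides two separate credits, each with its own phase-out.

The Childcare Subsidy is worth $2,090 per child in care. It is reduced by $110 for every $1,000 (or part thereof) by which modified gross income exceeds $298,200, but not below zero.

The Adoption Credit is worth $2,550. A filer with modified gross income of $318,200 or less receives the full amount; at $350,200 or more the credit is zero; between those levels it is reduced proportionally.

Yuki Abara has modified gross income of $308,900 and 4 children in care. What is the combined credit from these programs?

Childcare Subsidy: base = 4 × $2,090 = $8,360. income exceeds $298,200 by $10,700, which is 11 full-or-partial $1,000 increments; reduction = 11 × $110 = $1,210, leaving $7,150.
Adoption Credit: $308,900 is at or below the $318,200 threshold, so the full $2,550 applies.
Total: $7,150 + $2,550 = $9,700.

$9,700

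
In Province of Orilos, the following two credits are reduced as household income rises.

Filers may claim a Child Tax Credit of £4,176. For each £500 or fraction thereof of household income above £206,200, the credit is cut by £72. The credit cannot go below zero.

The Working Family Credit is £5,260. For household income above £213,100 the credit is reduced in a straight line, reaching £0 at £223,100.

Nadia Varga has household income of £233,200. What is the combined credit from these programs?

Child Tax Credit: income exceeds £206,200 by £27,000, which is 54 full-or-partial £500 increments; reduction = 54 × £72 = £3,888, leaving £288.
Working Family Credit: £233,200 is at or above £223,100, so the credit is £0.
Total: £288 + £0 = £288.

£288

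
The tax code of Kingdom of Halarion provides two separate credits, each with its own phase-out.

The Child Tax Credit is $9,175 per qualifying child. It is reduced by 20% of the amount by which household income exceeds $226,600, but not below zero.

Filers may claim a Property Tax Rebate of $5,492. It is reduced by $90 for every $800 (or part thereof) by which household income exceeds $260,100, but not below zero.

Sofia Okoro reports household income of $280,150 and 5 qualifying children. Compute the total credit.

$38,317

Child Tax Credit: base = 5 × $9,175 = $45,875. 20% of the $53,550 excess over $226,600 is $10,710; credit = $45,875 − $10,710 = $35,165.
Property Tax Rebate: income exceeds $260,100 by $20,050, which is 26 full-or-partial $800 increments; reduction = 26 × $90 = $2,340, leaving $3,152.
Total: $35,165 + $3,152 = $38,317.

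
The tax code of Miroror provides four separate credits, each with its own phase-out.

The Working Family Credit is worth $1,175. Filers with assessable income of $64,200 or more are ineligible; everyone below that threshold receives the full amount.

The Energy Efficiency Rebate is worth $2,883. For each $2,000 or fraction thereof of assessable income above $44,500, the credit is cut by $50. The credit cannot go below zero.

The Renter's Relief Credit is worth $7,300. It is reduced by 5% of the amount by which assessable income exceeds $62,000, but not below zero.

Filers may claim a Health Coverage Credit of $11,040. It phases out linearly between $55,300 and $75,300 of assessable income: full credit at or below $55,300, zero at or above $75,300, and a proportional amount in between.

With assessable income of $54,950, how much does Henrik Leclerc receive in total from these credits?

Working Family Credit: $54,950 is below the $64,200 cutoff, so the full $1,175 applies.
Energy Efficiency Rebate: income exceeds $44,500 by $10,450, which is 6 full-or-partial $2,000 increments; reduction = 6 × $50 = $300, leaving $2,583.
Renter's Relief Credit: $54,950 is at or below the $62,000 threshold, so the full $7,300 applies.
Health Coverage Credit: $54,950 is at or below the $55,300 threshold, so the full $11,040 applies.
Total: $1,175 + $2,583 + $7,300 + $11,040 = $22,098.

$22,098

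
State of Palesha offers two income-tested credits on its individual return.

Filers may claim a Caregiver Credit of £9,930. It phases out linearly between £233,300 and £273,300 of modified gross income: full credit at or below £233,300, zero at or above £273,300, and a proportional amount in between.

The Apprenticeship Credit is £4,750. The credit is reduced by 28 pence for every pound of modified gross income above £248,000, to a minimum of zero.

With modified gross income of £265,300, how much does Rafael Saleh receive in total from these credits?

£1,986

Caregiver Credit: £265,300 is £32,000 into a £40,000 phase-out range, leaving 8,000/40,000 of the credit: £9,930 × 8,000/40,000 = £1,986.
Apprenticeship Credit: 28% of the £17,300 excess over £248,000 is £4,844 ≥ base, so the credit is £0.
Total: £1,986 + £0 = £1,986.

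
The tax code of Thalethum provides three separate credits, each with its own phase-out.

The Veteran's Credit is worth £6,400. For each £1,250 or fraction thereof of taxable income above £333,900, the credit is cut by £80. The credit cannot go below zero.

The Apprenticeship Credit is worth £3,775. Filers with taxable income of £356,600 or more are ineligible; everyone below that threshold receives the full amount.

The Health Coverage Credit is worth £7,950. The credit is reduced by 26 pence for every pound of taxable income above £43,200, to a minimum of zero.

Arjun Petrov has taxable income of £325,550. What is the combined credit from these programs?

£10,175

Veteran's Credit: £325,550 is at or below the £333,900 threshold, so the full £6,400 applies.
Apprenticeship Credit: £325,550 is below the £356,600 cutoff, so the full £3,775 applies.
Health Coverage Credit: 26% of the £282,350 excess over £43,200 is £73,411 ≥ base, so the credit is £0.
Total: £6,400 + £3,775 + £0 = £10,175.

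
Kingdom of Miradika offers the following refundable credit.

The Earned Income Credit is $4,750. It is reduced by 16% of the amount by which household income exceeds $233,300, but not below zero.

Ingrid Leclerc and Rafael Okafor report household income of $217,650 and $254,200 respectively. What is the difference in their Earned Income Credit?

$3,344

Ingrid ($217,650): Earned Income Credit: $217,650 is at or below the $233,300 threshold, so the full $4,750 applies.
Rafael ($254,200): Earned Income Credit: 16% of the $20,900 excess over $233,300 is $3,344; credit = $4,750 − $3,344 = $1,406.
Difference: |$4,750 − $1,406| = $3,344.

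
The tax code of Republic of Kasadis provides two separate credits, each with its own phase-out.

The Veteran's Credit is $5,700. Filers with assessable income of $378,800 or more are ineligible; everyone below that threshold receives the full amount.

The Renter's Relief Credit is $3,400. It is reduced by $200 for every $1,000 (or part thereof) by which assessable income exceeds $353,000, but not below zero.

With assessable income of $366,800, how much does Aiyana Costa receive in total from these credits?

$6,300

Veteran's Credit: $366,800 is below the $378,800 cutoff, so the full $5,700 applies.
Renter's Relief Credit: income exceeds $353,000 by $13,800, which is 14 full-or-partial $1,000 increments; reduction = 14 × $200 = $2,800, leaving $600.
Total: $5,700 + $600 = $6,300.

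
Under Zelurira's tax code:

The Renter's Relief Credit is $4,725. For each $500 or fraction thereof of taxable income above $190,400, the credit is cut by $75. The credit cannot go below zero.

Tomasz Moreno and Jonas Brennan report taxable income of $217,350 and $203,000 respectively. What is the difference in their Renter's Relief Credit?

Tomasz ($217,350): Renter's Relief Credit: income exceeds $190,400 by $26,950, which is 54 full-or-partial $500 increments; reduction = 54 × $75 = $4,050, leaving $675.
Jonas ($203,000): Renter's Relief Credit: income exceeds $190,400 by $12,600, which is 26 full-or-partial $500 increments; reduction = 26 × $75 = $1,950, leaving $2,775.
Difference: |$675 − $2,775| = $2,100.

$2,100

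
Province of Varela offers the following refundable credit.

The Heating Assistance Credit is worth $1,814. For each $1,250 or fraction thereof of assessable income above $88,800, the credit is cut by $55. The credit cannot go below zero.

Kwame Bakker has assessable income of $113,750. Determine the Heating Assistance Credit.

Heating Assistance Credit: income exceeds $88,800 by $24,950, which is 20 full-or-partial $1,250 increments; reduction = 20 × $55 = $1,100, leaving $714.

$714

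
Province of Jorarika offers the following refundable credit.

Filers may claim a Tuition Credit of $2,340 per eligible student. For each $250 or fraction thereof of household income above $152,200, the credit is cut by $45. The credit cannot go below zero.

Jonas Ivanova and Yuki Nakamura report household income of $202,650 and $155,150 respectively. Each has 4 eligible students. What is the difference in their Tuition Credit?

Jonas ($202,650): Tuition Credit: base = 4 × $2,340 = $9,360. income exceeds $152,200 by $50,450, which is 202 full-or-partial $250 increments; reduction = 202 × $45 = $9,090, leaving $270.
Yuki ($155,150): Tuition Credit: base = 4 × $2,340 = $9,360. income exceeds $152,200 by $2,950, which is 12 full-or-partial $250 increments; reduction = 12 × $45 = $540, leaving $8,820.
Difference: |$270 − $8,820| = $8,550.

$8,550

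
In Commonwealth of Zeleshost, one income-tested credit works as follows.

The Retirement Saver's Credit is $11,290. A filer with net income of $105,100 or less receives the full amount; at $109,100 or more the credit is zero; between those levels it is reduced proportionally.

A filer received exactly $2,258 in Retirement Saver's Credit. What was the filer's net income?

$2,258 is 2,258/11,290 of the full $11,290, so 9,032/11,290 of the $4,000 range has been used: income = $105,100 + $4,000 × 9,032/11,290 = $108,300.

$108,300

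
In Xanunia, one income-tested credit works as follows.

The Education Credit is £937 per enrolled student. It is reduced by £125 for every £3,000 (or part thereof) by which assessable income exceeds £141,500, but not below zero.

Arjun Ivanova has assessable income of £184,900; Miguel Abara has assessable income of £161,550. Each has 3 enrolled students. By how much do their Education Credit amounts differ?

£1,000

Arjun (£184,900): Education Credit: base = 3 × £937 = £2,811. income exceeds £141,500 by £43,400, which is 15 full-or-partial £3,000 increments; reduction = 15 × £125 = £1,875, leaving £936.
Miguel (£161,550): Education Credit: base = 3 × £937 = £2,811. income exceeds £141,500 by £20,050, which is 7 full-or-partial £3,000 increments; reduction = 7 × £125 = £875, leaving £1,936.
Difference: |£936 − £1,936| = £1,000.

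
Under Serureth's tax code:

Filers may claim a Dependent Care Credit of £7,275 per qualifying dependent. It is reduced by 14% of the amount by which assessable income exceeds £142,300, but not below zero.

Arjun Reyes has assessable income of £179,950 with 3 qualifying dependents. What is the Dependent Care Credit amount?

Dependent Care Credit: base = 3 × £7,275 = £21,825. 14% of the £37,650 excess over £142,300 is £5,271; credit = £21,825 − £5,271 = £16,554.

£16,554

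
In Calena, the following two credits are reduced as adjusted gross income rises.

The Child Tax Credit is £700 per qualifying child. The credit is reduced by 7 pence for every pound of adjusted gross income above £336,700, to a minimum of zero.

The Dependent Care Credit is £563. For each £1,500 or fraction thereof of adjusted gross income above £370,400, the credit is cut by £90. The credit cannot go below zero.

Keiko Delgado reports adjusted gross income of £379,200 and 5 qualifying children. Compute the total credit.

Child Tax Credit: base = 5 × £700 = £3,500. 7% of the £42,500 excess over £336,700 is £2,975; credit = £3,500 − £2,975 = £525.
Dependent Care Credit: income exceeds £370,400 by £8,800, which is 6 full-or-partial £1,500 increments; reduction = 6 × £90 = £540, leaving £23.
Total: £525 + £23 = £548.

£548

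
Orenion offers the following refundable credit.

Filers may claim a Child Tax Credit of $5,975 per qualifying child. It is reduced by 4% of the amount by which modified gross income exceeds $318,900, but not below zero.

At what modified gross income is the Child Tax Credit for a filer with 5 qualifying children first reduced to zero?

$1,065,775

Full credit = 5 × $5,975 = $29,875.
The credit falls by 4% of each dollar above $318,900, so it reaches zero when the excess is $29,875 / 4% = $746,875: income = $318,900 + $746,875 = $1,065,775.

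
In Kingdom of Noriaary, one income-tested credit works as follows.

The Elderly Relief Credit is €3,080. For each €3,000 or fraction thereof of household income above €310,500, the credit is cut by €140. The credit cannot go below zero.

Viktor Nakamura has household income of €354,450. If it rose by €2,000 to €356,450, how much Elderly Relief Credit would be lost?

€140

At €354,450 — income exceeds €310,500 by €43,950, which is 15 full-or-partial €3,000 increments; reduction = 15 × €140 = €2,100, leaving €980.
At €356,450 — income exceeds €310,500 by €45,950, which is 16 full-or-partial €3,000 increments; reduction = 16 × €140 = €2,240, leaving €840.
Lost: €980 − €840 = €140.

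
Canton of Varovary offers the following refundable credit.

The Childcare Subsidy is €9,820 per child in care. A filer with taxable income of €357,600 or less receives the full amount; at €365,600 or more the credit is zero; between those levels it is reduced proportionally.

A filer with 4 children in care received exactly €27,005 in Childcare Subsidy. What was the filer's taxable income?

Full credit = 4 × €9,820 = €39,280.
€27,005 is 27,005/39,280 of the full €39,280, so 12,275/39,280 of the €8,000 range has been used: income = €357,600 + €8,000 × 12,275/39,280 = €360,100.

€360,100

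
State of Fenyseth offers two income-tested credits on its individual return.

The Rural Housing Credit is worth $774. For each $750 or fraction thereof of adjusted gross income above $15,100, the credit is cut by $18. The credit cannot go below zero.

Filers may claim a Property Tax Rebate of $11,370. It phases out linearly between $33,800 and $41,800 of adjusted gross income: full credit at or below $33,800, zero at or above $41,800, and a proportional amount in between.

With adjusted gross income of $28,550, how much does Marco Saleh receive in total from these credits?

$11,820

Rural Housing Credit: income exceeds $15,100 by $13,450, which is 18 full-or-partial $750 increments; reduction = 18 × $18 = $324, leaving $450.
Property Tax Rebate: $28,550 is at or below the $33,800 threshold, so the full $11,370 applies.
Total: $450 + $11,370 = $11,820.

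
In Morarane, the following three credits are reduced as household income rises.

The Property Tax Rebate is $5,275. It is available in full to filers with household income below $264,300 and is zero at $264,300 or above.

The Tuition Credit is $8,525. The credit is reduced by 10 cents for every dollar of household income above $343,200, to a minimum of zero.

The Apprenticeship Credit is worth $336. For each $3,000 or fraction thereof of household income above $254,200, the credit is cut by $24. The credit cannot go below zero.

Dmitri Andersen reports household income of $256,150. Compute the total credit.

Property Tax Rebate: $256,150 is below the $264,300 cutoff, so the full $5,275 applies.
Tuition Credit: $256,150 is at or below the $343,200 threshold, so the full $8,525 applies.
Apprenticeship Credit: income exceeds $254,200 by $1,950, which is 1 full-or-partial $3,000 increment; reduction = 1 × $24 = $24, leaving $312.
Total: $5,275 + $8,525 + $312 = $14,112.

$14,112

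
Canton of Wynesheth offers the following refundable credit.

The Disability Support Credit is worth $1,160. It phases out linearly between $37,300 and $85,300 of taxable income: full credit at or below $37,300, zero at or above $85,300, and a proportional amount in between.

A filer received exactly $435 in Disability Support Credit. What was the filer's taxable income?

$435 is 435/1,160 of the full $1,160, so 725/1,160 of the $48,000 range has been used: income = $37,300 + $48,000 × 725/1,160 = $67,300.

$67,300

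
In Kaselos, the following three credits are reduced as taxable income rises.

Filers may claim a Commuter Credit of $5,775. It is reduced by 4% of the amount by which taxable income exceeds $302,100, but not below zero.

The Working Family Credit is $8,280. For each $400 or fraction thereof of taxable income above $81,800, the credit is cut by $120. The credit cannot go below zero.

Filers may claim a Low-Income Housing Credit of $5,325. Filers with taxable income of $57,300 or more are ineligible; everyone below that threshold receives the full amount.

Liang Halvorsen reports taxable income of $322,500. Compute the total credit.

$4,959

Commuter Credit: 4% of the $20,400 excess over $302,100 is $816; credit = $5,775 − $816 = $4,959.
Working Family Credit: income exceeds $81,800 by $240,700 → 602 increments × $120 = $72,240 ≥ base, so the credit is $0.
Low-Income Housing Credit: $322,500 meets or exceeds the $57,300 cutoff, so the credit is $0.
Total: $4,959 + $0 + $0 = $4,959.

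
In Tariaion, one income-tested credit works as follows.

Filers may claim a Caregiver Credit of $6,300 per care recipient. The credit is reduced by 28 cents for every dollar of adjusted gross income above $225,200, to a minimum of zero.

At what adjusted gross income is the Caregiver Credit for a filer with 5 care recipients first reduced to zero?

Full credit = 5 × $6,300 = $31,500.
The credit falls by 28% of each dollar above $225,200, so it reaches zero when the excess is $31,500 / 28% = $112,500: income = $225,200 + $112,500 = $337,700.

$337,700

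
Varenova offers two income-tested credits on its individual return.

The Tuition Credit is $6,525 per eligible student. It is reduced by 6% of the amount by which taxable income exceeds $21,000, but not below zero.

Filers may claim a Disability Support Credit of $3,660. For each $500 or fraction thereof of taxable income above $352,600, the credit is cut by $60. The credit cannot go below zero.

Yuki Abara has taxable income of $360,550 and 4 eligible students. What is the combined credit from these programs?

$8,427

Tuition Credit: base = 4 × $6,525 = $26,100. 6% of the $339,550 excess over $21,000 is $20,373; credit = $26,100 − $20,373 = $5,727.
Disability Support Credit: income exceeds $352,600 by $7,950, which is 16 full-or-partial $500 increments; reduction = 16 × $60 = $960, leaving $2,700.
Total: $5,727 + $2,700 = $8,427.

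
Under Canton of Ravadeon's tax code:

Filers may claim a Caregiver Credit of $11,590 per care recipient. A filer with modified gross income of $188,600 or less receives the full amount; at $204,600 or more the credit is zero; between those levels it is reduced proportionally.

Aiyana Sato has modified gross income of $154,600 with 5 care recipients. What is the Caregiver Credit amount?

Caregiver Credit: base = 5 × $11,590 = $57,950. $154,600 is at or below the $188,600 threshold, so the full $57,950 applies.

$57,950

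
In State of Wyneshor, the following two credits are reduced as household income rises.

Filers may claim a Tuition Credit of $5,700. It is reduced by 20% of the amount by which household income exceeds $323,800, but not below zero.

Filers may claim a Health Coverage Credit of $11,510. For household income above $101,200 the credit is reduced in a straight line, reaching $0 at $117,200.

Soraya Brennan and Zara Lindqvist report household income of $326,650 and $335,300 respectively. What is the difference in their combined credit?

Soraya ($326,650): Tuition Credit: 20% of the $2,850 excess over $323,800 is $570; credit = $5,700 − $570 = $5,130. Health Coverage Credit: $326,650 is at or above $117,200, so the credit is $0. total $5,130 + $0 = $5,130
Zara ($335,300): Tuition Credit: 20% of the $11,500 excess over $323,800 is $2,300; credit = $5,700 − $2,300 = $3,400. Health Coverage Credit: $335,300 is at or above $117,200, so the credit is $0. total $3,400 + $0 = $3,400
Difference: |$5,130 − $3,400| = $1,730.

$1,730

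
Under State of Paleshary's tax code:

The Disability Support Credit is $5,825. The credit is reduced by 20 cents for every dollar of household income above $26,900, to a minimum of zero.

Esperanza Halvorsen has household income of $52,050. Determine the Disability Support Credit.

$795

Disability Support Credit: 20% of the $25,150 excess over $26,900 is $5,030; credit = $5,825 − $5,030 = $795.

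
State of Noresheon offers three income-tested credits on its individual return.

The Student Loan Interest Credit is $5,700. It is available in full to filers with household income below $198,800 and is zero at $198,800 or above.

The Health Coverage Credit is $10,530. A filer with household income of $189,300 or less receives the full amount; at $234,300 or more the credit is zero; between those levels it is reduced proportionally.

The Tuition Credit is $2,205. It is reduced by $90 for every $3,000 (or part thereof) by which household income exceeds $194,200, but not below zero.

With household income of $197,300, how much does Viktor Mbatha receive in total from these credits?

$16,383

Student Loan Interest Credit: $197,300 is below the $198,800 cutoff, so the full $5,700 applies.
Health Coverage Credit: $197,300 is $8,000 into a $45,000 phase-out range, leaving 37,000/45,000 of the credit: $10,530 × 37,000/45,000 = $8,658.
Tuition Credit: income exceeds $194,200 by $3,100, which is 2 full-or-partial $3,000 increments; reduction = 2 × $90 = $180, leaving $2,025.
Total: $5,700 + $8,658 + $2,025 = $16,383.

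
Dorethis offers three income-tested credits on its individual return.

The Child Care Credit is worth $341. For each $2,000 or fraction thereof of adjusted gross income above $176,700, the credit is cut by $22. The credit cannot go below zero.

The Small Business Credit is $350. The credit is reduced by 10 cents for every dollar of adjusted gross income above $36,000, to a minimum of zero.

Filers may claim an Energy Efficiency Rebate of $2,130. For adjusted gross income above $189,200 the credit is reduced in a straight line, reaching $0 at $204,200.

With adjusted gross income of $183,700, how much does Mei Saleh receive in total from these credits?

Child Care Credit: income exceeds $176,700 by $7,000, which is 4 full-or-partial $2,000 increments; reduction = 4 × $22 = $88, leaving $253.
Small Business Credit: 10% of the $147,700 excess over $36,000 is $14,770 ≥ base, so the credit is $0.
Energy Efficiency Rebate: $183,700 is at or below the $189,200 threshold, so the full $2,130 applies.
Total: $253 + $0 + $2,130 = $2,383.

$2,383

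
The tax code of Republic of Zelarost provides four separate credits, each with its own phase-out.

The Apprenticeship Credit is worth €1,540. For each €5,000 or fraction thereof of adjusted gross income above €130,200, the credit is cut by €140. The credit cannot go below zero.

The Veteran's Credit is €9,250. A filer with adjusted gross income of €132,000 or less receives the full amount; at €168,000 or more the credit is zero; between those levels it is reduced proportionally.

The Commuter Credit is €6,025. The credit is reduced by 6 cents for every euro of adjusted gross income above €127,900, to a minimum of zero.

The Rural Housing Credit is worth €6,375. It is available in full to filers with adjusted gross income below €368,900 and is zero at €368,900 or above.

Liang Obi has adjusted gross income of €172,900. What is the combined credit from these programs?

€9,980

Apprenticeship Credit: income exceeds €130,200 by €42,700, which is 9 full-or-partial €5,000 increments; reduction = 9 × €140 = €1,260, leaving €280.
Veteran's Credit: €172,900 is at or above €168,000, so the credit is €0.
Commuter Credit: 6% of the €45,000 excess over €127,900 is €2,700; credit = €6,025 − €2,700 = €3,325.
Rural Housing Credit: €172,900 is below the €368,900 cutoff, so the full €6,375 applies.
Total: €280 + €0 + €3,325 + €6,375 = €9,980.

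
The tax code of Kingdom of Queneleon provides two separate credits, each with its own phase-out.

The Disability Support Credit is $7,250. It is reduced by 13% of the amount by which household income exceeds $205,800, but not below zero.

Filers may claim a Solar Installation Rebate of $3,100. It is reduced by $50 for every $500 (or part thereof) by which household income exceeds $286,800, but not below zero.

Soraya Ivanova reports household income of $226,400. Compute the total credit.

Disability Support Credit: 13% of the $20,600 excess over $205,800 is $2,678; credit = $7,250 − $2,678 = $4,572.
Solar Installation Rebate: $226,400 is at or below the $286,800 threshold, so the full $3,100 applies.
Total: $4,572 + $3,100 = $7,672.

$7,672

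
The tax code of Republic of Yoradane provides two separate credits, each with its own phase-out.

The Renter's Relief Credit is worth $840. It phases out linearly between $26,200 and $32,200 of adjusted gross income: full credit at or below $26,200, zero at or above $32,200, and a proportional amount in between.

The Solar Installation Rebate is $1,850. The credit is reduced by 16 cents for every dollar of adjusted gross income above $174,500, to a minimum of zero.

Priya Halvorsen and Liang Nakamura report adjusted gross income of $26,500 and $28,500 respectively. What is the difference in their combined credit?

$280

Priya ($26,500): Renter's Relief Credit: $26,500 is $300 into a $6,000 phase-out range, leaving 5,700/6,000 of the credit: $840 × 5,700/6,000 = $798. Solar Installation Rebate: $26,500 is at or below the $174,500 threshold, so the full $1,850 applies. total $798 + $1,850 = $2,648
Liang ($28,500): Renter's Relief Credit: $28,500 is $2,300 into a $6,000 phase-out range, leaving 3,700/6,000 of the credit: $840 × 3,700/6,000 = $518. Solar Installation Rebate: $28,500 is at or below the $174,500 threshold, so the full $1,850 applies. total $518 + $1,850 = $2,368
Difference: |$2,648 − $2,368| = $280.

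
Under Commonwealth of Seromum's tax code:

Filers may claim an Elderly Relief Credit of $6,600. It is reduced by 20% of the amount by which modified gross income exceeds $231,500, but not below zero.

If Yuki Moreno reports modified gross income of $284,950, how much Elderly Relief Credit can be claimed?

Elderly Relief Credit: 20% of the $53,450 excess over $231,500 is $10,690 ≥ base, so the credit is $0.

$0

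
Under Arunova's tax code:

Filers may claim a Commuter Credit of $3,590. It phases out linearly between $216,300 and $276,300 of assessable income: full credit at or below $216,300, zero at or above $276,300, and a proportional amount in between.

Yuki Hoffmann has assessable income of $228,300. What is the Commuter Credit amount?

$2,872

Commuter Credit: $228,300 is $12,000 into a $60,000 phase-out range, leaving 48,000/60,000 of the credit: $3,590 × 48,000/60,000 = $2,872.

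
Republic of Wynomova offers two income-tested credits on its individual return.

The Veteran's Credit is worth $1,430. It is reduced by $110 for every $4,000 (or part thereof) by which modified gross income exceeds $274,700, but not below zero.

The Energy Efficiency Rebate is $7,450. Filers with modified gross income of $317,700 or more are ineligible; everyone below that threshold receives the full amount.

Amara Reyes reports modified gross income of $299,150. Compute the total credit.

Veteran's Credit: income exceeds $274,700 by $24,450, which is 7 full-or-partial $4,000 increments; reduction = 7 × $110 = $770, leaving $660.
Energy Efficiency Rebate: $299,150 is below the $317,700 cutoff, so the full $7,450 applies.
Total: $660 + $7,450 = $8,110.

$8,110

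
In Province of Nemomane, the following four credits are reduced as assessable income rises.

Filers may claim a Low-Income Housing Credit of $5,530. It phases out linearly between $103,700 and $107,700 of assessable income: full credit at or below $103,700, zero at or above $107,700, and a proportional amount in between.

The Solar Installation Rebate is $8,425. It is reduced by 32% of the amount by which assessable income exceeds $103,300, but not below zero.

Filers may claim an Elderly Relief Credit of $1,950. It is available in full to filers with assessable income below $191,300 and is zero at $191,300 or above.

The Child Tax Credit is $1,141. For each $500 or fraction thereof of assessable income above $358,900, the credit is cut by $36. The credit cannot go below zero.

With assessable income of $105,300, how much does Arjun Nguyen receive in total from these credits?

Low-Income Housing Credit: $105,300 is $1,600 into a $4,000 phase-out range, leaving 2,400/4,000 of the credit: $5,530 × 2,400/4,000 = $3,318.
Solar Installation Rebate: 32% of the $2,000 excess over $103,300 is $640; credit = $8,425 − $640 = $7,785.
Elderly Relief Credit: $105,300 is below the $191,300 cutoff, so the full $1,950 applies.
Child Tax Credit: $105,300 is at or below the $358,900 threshold, so the full $1,141 applies.
Total: $3,318 + $7,785 + $1,950 + $1,141 = $14,194.

$14,194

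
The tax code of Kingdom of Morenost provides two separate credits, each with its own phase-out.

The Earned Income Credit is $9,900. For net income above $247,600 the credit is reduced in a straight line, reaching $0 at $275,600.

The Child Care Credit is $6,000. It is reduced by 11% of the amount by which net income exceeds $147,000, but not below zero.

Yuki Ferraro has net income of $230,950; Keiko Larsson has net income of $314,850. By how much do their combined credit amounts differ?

Yuki ($230,950): Earned Income Credit: $230,950 is at or below the $247,600 threshold, so the full $9,900 applies. Child Care Credit: 11% of the $83,950 excess over $147,000 is $9,234.50 ≥ base, so the credit is $0. total $9,900 + $0 = $9,900
Keiko ($314,850): Earned Income Credit: $314,850 is at or above $275,600, so the credit is $0. Child Care Credit: 11% of the $167,850 excess over $147,000 is $18,463.50 ≥ base, so the credit is $0. total $0 + $0 = $0
Difference: |$9,900 − $0| = $9,900.

$9,900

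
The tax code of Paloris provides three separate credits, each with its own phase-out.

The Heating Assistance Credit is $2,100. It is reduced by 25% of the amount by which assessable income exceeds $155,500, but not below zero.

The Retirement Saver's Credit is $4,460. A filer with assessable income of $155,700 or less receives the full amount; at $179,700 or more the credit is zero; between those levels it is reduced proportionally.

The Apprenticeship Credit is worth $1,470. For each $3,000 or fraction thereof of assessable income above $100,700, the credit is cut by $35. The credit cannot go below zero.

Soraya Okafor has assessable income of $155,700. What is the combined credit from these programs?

$7,315

Heating Assistance Credit: 25% of the $200 excess over $155,500 is $50; credit = $2,100 − $50 = $2,050.
Retirement Saver's Credit: $155,700 is at or below the $155,700 threshold, so the full $4,460 applies.
Apprenticeship Credit: income exceeds $100,700 by $55,000, which is 19 full-or-partial $3,000 increments; reduction = 19 × $35 = $665, leaving $805.
Total: $2,050 + $4,460 + $805 = $7,315.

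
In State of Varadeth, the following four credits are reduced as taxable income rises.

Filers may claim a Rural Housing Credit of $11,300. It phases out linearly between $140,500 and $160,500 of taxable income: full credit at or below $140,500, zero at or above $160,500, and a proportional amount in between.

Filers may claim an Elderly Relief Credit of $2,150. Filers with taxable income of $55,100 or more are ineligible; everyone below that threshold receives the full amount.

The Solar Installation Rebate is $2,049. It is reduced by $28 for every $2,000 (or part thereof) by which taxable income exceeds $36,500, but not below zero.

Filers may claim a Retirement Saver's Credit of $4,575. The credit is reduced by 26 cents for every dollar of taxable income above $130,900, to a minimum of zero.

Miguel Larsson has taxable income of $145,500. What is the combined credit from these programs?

Rural Housing Credit: $145,500 is $5,000 into a $20,000 phase-out range, leaving 15,000/20,000 of the credit: $11,300 × 15,000/20,000 = $8,475.
Elderly Relief Credit: $145,500 meets or exceeds the $55,100 cutoff, so the credit is $0.
Solar Installation Rebate: income exceeds $36,500 by $109,000, which is 55 full-or-partial $2,000 increments; reduction = 55 × $28 = $1,540, leaving $509.
Retirement Saver's Credit: 26% of the $14,600 excess over $130,900 is $3,796; credit = $4,575 − $3,796 = $779.
Total: $8,475 + $0 + $509 + $779 = $9,763.

$9,763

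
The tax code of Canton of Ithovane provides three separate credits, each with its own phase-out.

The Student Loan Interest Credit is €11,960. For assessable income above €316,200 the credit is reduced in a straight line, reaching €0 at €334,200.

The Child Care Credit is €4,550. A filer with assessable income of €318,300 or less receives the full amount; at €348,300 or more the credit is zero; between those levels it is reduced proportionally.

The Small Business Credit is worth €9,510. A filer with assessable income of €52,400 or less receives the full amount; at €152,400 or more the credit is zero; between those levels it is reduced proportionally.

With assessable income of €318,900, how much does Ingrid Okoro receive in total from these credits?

€14,625

Student Loan Interest Credit: €318,900 is €2,700 into a €18,000 phase-out range, leaving 15,300/18,000 of the credit: €11,960 × 15,300/18,000 = €10,166.
Child Care Credit: €318,900 is €600 into a €30,000 phase-out range, leaving 29,400/30,000 of the credit: €4,550 × 29,400/30,000 = €4,459.
Small Business Credit: €318,900 is at or above €152,400, so the credit is €0.
Total: €10,166 + €4,459 + €0 = €14,625.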